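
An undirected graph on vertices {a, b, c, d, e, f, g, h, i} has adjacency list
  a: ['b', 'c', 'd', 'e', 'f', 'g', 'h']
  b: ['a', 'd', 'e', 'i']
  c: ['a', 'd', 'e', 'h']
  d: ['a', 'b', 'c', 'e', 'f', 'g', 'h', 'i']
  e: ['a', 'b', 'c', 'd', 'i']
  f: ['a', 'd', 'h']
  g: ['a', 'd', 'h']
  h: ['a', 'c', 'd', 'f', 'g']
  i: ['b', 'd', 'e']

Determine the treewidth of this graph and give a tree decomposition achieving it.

Treewidth 3.
Bags: B1 = {a, d, f, h}  B2 = {a, c, d, h}  B3 = {a, d, g, h}  B4 = {a, c, d, e}  B5 = {a, b, d, e}  B6 = {b, d, e, i}
Tree: B1–B2, B1–B3, B2–B4, B4–B5, B5–B6

Every bag has size at most 4, so the width is 4 − 1 = 3 and tw(G) ≤ 3. On the other hand G contains the 4-clique {a, c, d, e}. A clique must lie in a single bag of any decomposition, so no decomposition can have width below 3. Hence tw(G) = 3 exactly.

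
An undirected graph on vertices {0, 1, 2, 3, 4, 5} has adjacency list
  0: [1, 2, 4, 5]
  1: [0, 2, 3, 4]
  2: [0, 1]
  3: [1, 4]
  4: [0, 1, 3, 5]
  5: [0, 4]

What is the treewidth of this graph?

2

A width-2 tree decomposition is:
Bags: B1 = {0, 1, 2}  B2 = {0, 1, 4}  B3 = {1, 3, 4}  B4 = {0, 4, 5}
Tree: B1–B2, B2–B3, B2–B4
Each bag holds 3 vertices, so the decomposition has width 2, which upper-bounds the treewidth. Conversely, {0, 1, 2} is a clique of size 3, and the vertices of any clique must share a bag in every tree decomposition; so some bag has ≥ 3 vertices and tw(G) ≥ 2. Combining the bounds, tw(G) = 2.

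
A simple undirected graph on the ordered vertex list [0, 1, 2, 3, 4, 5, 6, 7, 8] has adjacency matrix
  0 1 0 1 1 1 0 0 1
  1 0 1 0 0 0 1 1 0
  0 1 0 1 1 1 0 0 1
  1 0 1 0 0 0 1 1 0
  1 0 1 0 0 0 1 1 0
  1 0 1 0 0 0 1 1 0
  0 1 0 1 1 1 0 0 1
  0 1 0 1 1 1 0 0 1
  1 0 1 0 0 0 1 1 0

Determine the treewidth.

A width-4 tree decomposition is:
Bags: B1 = {0, 2, 6, 7, 8}  B2 = {0, 2, 4, 6, 7}  B3 = {0, 1, 2, 6, 7}  B4 = {0, 2, 3, 6, 7}  B5 = {0, 2, 5, 6, 7}
Tree: B1–B2, B2–B3, B3–B4, B4–B5
The largest bag has 5 vertices, giving width 4; this decomposition certifies tw(G) ≤ 4. For the lower bound: the 5 vertex sets {2,8}, {4,7}, {0,1}, {6}, {3} are disjoint, each induces a connected subgraph, and every pair is joined by at least one edge of G. Contracting each set to a single vertex therefore yields K_{5} as a minor, and since treewidth is minor-monotone, tw(G) ≥ tw(K_{5}) = 4. Combining the bounds, tw(G) = 4.

4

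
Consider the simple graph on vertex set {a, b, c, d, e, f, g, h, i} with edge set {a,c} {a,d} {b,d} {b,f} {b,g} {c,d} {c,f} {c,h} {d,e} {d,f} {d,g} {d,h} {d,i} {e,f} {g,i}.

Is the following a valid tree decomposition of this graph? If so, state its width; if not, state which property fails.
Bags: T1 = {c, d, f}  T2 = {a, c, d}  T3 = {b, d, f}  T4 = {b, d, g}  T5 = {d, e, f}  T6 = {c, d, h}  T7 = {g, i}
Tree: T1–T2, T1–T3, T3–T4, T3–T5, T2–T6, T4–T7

A tree decomposition must satisfy three properties: every vertex lies in some bag; for every edge, both endpoints lie together in some bag; and for every vertex, the bags containing it form a connected subtree. Here edge (d,i) lies in no bag, so the decomposition is invalid.

No — edge (d,i) lies in no bag.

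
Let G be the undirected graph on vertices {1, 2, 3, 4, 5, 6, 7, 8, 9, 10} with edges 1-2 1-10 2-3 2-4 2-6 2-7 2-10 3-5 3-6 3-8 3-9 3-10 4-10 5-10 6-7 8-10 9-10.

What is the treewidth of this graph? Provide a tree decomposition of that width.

The largest bag has 3 vertices, giving width 2; this decomposition certifies tw(G) ≤ 2. For the lower bound, the 3 vertices {1, 2, 10} are pairwise adjacent, and any tree decomposition puts a clique entirely inside one bag — forcing width ≥ 2. Therefore the treewidth is 2.

Treewidth 2.
One optimal decomposition is:
Bags: B1 = {2, 6, 7}  B2 = {2, 3, 6}  B3 = {2, 3, 10}  B4 = {2, 4, 10}  B5 = {3, 9, 10}  B6 = {1, 2, 10}  B7 = {3, 8, 10}  B8 = {3, 5, 10}
Tree: B1–B2, B2–B3, B3–B4, B3–B5, B3–B6, B3–B7, B7–B8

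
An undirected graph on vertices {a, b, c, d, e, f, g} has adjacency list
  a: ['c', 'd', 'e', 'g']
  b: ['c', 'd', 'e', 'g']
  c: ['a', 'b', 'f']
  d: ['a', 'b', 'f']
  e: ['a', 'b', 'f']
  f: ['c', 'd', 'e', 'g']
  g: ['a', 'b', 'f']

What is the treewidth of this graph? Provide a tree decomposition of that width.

Treewidth 3.
Bags: B1 = {a, b, c, f}  B2 = {a, b, d, f}  B3 = {a, b, e, f}  B4 = {a, b, f, g}
Tree: B1–B2, B2–B3, B3–B4

The largest bag has 4 vertices, giving width 3; this decomposition certifies tw(G) ≤ 3. For the lower bound: the 4 vertex sets {a,c}, {b,d}, {f}, {e} are disjoint, each induces a connected subgraph, and every pair is joined by at least one edge of G. Contracting each set to a single vertex therefore yields K_{4} as a minor, and since treewidth is minor-monotone, tw(G) ≥ tw(K_{4}) = 3. Therefore the treewidth is 3.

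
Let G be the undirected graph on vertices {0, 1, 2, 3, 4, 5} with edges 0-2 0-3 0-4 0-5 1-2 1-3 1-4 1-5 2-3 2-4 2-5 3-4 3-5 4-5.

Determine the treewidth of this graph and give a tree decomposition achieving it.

Treewidth 4.
One optimal decomposition is:
Bags: B1 = {0, 2, 3, 4, 5}  B2 = {1, 2, 3, 4, 5}
Tree: B1–B2

Every bag has size at most 5, so the width is 5 − 1 = 4 and tw(G) ≤ 4. On the other hand G contains the 5-clique {0, 2, 3, 4, 5}. A clique must lie in a single bag of any decomposition, so no decomposition can have width below 4. Hence tw(G) = 4 exactly.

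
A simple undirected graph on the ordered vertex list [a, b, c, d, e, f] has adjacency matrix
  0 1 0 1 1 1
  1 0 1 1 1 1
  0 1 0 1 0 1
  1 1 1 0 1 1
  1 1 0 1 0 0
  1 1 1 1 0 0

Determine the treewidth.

A width-3 tree decomposition is:
Bags: B1 = {a, b, d, e}  B2 = {a, b, d, f}  B3 = {b, c, d, f}
Tree: B1–B2, B2–B3
The largest bag has 4 vertices, giving width 3; this decomposition certifies tw(G) ≤ 3. On the other hand G contains the 4-clique {b, c, d, f}. A clique must lie in a single bag of any decomposition, so no decomposition can have width below 3. The upper and lower bounds meet at 3, so that is the treewidth.

3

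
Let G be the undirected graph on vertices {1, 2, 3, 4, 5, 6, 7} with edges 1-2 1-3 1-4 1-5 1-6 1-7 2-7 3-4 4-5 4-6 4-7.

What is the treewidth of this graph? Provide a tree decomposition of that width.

Treewidth 2.
One such decomposition:
Bags: B1 = {1, 4, 6}  B2 = {1, 4, 7}  B3 = {1, 3, 4}  B4 = {1, 2, 7}  B5 = {1, 4, 5}
Tree: B1–B2, B2–B3, B2–B4, B1–B5

The largest bag has 3 vertices, giving width 2; this decomposition certifies tw(G) ≤ 2. For the lower bound, the 3 vertices {1, 2, 7} are pairwise adjacent, and any tree decomposition puts a clique entirely inside one bag — forcing width ≥ 2. Combining the bounds, tw(G) = 2.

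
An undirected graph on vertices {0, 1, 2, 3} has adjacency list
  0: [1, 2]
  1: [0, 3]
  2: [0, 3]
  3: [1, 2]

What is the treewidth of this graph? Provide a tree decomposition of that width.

Treewidth 2.
One optimal decomposition is:
Bags: B1 = {1, 2, 3}  B2 = {0, 1, 2}
Tree: B1–B2

Every bag has size at most 3, so the width is 3 − 1 = 2 and tw(G) ≤ 2. Since 1–3–2–0–1 is a cycle in G, G is not acyclic. Forests are exactly the graphs of treewidth ≤ 1, so tw(G) ≥ 2. Therefore the treewidth is 2.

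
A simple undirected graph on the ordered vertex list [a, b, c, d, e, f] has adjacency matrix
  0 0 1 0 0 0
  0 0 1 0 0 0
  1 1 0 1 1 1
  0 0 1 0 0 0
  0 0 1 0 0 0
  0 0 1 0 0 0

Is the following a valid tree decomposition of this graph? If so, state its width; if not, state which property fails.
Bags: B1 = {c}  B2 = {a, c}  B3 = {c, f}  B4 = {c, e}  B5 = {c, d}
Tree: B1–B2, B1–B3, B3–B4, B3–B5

A tree decomposition must satisfy three properties: every vertex lies in some bag; for every edge, both endpoints lie together in some bag; and for every vertex, the bags containing it form a connected subtree. Here vertex b appears in no bag, so the decomposition is invalid.

No — vertex b appears in no bag.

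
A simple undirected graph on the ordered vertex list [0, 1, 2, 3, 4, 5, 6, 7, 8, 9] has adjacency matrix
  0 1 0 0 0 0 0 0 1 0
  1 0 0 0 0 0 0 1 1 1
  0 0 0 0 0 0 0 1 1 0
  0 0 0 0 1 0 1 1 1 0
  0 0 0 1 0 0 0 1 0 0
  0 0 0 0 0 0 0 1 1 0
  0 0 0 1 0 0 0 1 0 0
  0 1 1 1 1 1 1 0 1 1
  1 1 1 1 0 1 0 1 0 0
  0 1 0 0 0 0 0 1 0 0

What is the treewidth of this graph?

2

A width-2 tree decomposition is:
Bags: B1 = {3, 7, 8}  B2 = {3, 4, 7}  B3 = {1, 7, 8}  B4 = {2, 7, 8}  B5 = {0, 1, 8}  B6 = {3, 6, 7}  B7 = {5, 7, 8}  B8 = {1, 7, 9}
Tree: B1–B2, B1–B3, B3–B4, B3–B5, B2–B6, B1–B7, B3–B8
Each bag holds 3 vertices, so the decomposition has width 2, which upper-bounds the treewidth. On the other hand G contains the 3-clique {0, 1, 8}. A clique must lie in a single bag of any decomposition, so no decomposition can have width below 2. Combining the bounds, tw(G) = 2.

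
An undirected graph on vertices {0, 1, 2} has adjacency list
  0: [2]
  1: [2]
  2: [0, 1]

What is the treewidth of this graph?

A width-1 tree decomposition is:
Bags: B1 = {0, 2}  B2 = {1, 2}
Tree: B1–B2
Each bag holds 2 vertices, so the decomposition has width 1, which upper-bounds the treewidth. Any graph with an edge has treewidth ≥ 1, and G has the edge 0–2. Hence tw(G) = 1 exactly.

1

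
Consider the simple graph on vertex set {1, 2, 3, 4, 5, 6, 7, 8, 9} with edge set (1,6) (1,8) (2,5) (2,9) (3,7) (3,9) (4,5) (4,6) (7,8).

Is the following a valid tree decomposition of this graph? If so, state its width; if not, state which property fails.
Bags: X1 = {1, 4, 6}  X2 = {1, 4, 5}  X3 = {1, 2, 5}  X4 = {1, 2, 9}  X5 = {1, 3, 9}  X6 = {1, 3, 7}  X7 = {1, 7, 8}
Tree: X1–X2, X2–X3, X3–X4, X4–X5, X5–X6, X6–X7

Yes; width 2.

Vertex coverage: the bags together contain {1, 2, 3, 4, 5, 6, 7, 8, 9}, the full vertex set. Edge coverage: each edge of G has both endpoints in at least one bag. Running intersection: for every vertex, the bags containing it form a connected subtree. All three properties hold, so this is a valid tree decomposition of width max|bag| − 1 = 2, and hence tw(G) ≤ 2.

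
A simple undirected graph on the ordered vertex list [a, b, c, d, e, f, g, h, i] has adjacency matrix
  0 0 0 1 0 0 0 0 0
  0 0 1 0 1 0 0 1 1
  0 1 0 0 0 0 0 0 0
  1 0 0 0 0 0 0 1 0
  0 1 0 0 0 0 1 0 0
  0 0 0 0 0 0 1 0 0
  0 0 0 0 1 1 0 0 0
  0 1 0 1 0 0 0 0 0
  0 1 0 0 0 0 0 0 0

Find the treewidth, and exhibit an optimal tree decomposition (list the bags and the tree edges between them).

Treewidth 1.
One optimal decomposition is:
Bags: B1 = {b, h}  B2 = {d, h}  B3 = {a, d}  B4 = {b, e}  B5 = {e, g}  B6 = {f, g}  B7 = {b, i}  B8 = {b, c}
Tree: B1–B2, B2–B3, B1–B4, B4–B5, B5–B6, B1–B7, B7–B8

Every bag has size at most 2, so the width is 2 − 1 = 1 and tw(G) ≤ 1. Any graph with an edge has treewidth ≥ 1, and G has the edge h–b. The upper and lower bounds meet at 1, so that is the treewidth.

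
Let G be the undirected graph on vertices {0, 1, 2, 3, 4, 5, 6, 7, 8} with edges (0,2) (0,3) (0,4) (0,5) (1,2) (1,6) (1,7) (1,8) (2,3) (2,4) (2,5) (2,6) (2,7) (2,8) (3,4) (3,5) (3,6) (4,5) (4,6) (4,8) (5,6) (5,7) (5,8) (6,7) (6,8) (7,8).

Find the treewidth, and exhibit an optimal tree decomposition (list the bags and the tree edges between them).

Treewidth 4.
One optimal decomposition is:
Bags: B1 = {2, 5, 6, 7, 8}  B2 = {2, 4, 5, 6, 8}  B3 = {2, 3, 4, 5, 6}  B4 = {1, 2, 6, 7, 8}  B5 = {0, 2, 3, 4, 5}
Tree: B1–B2, B2–B3, B1–B4, B3–B5

Every bag has size at most 5, so the width is 5 − 1 = 4 and tw(G) ≤ 4. For the lower bound, the 5 vertices {1, 2, 6, 7, 8} are pairwise adjacent, and any tree decomposition puts a clique entirely inside one bag — forcing width ≥ 4. Therefore the treewidth is 4.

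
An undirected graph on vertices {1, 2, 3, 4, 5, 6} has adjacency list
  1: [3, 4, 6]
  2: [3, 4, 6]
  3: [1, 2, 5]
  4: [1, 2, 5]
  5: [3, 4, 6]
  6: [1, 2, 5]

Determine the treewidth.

3

A width-3 tree decomposition is:
Bags: B1 = {1, 2, 5, 6}  B2 = {1, 2, 3, 5}  B3 = {1, 2, 4, 5}
Tree: B1–B2, B2–B3
The largest bag has 4 vertices, giving width 3; this decomposition certifies tw(G) ≤ 3. For the lower bound: the 4 vertex sets {5,6}, {1,3}, {2}, {4} are disjoint, each induces a connected subgraph, and every pair is joined by at least one edge of G. Contracting each set to a single vertex therefore yields K_{4} as a minor, and since treewidth is minor-monotone, tw(G) ≥ tw(K_{4}) = 3. The upper and lower bounds meet at 3, so that is the treewidth.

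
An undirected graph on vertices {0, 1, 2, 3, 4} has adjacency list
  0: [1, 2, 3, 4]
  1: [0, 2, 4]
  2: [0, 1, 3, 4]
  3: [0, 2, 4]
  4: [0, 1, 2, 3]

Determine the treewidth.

A width-3 tree decomposition is:
Bags: B1 = {0, 1, 2, 4}  B2 = {0, 2, 3, 4}
Tree: B1–B2
Every bag has size at most 4, so the width is 4 − 1 = 3 and tw(G) ≤ 3. On the other hand G contains the 4-clique {0, 1, 2, 4}. A clique must lie in a single bag of any decomposition, so no decomposition can have width below 3. The upper and lower bounds meet at 3, so that is the treewidth.

3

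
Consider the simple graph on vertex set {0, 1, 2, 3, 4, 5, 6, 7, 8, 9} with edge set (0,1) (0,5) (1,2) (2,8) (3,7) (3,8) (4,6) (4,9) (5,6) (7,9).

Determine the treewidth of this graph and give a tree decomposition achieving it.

Treewidth 2.
Bags: B1 = {2, 3, 8}  B2 = {2, 3, 7}  B3 = {2, 7, 9}  B4 = {2, 4, 9}  B5 = {2, 4, 6}  B6 = {2, 5, 6}  B7 = {0, 2, 5}  B8 = {0, 1, 2}
Tree: B1–B2, B2–B3, B3–B4, B4–B5, B5–B6, B6–B7, B7–B8

Each bag holds 3 vertices, so the decomposition has width 2, which upper-bounds the treewidth. Since 2–8–3–7–9–4–6–5–0–1–2 is a cycle in G, G is not acyclic. Forests are exactly the graphs of treewidth ≤ 1, so tw(G) ≥ 2. Therefore the treewidth is 2.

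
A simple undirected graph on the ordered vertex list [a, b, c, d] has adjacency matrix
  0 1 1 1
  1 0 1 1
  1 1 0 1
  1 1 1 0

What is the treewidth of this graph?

3

A width-3 tree decomposition is:
Bags: B1 = {a, b, c, d}
Tree: (single bag)
A single bag containing all 4 vertices is trivially a valid decomposition of width 3. For the lower bound, the 4 vertices {a, b, c, d} are pairwise adjacent, and any tree decomposition puts a clique entirely inside one bag — forcing width ≥ 3. Combining the bounds, tw(G) = 3.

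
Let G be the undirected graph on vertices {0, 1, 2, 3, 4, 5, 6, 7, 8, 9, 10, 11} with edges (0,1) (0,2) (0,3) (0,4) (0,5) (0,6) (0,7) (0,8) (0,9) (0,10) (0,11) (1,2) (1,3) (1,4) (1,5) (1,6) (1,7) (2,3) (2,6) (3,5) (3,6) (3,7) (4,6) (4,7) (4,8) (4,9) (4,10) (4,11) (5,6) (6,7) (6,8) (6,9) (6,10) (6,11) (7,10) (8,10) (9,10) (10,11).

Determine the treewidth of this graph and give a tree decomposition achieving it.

Treewidth 4.
One optimal decomposition is:
Bags: B1 = {0, 1, 4, 6, 7}  B2 = {0, 1, 3, 6, 7}  B3 = {0, 1, 3, 5, 6}  B4 = {0, 4, 6, 7, 10}  B5 = {0, 4, 6, 10, 11}  B6 = {0, 4, 6, 8, 10}  B7 = {0, 4, 6, 9, 10}  B8 = {0, 1, 2, 3, 6}
Tree: B1–B2, B2–B3, B1–B4, B4–B5, B4–B6, B4–B7, B3–B8

Each bag holds 5 vertices, so the decomposition has width 4, which upper-bounds the treewidth. For the lower bound, the 5 vertices {0, 1, 2, 3, 6} are pairwise adjacent, and any tree decomposition puts a clique entirely inside one bag — forcing width ≥ 4. Therefore the treewidth is 4.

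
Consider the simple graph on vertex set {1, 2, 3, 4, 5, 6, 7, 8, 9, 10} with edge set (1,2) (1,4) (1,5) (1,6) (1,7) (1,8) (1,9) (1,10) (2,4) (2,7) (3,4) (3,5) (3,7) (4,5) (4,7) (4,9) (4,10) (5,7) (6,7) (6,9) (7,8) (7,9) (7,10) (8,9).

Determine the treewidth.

A width-3 tree decomposition is:
Bags: B1 = {1, 2, 4, 7}  B2 = {1, 4, 7, 9}  B3 = {1, 4, 7, 10}  B4 = {1, 4, 5, 7}  B5 = {1, 6, 7, 9}  B6 = {1, 7, 8, 9}  B7 = {3, 4, 5, 7}
Tree: B1–B2, B2–B3, B3–B4, B2–B5, B5–B6, B4–B7
Each bag holds 4 vertices, so the decomposition has width 3, which upper-bounds the treewidth. On the other hand G contains the 4-clique {1, 7, 8, 9}. A clique must lie in a single bag of any decomposition, so no decomposition can have width below 3. The upper and lower bounds meet at 3, so that is the treewidth.

3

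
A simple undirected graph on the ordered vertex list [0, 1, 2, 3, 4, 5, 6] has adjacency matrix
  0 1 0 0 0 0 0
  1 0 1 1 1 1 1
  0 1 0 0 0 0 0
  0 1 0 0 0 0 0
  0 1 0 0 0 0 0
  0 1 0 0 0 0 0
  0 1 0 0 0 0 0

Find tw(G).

A width-1 tree decomposition is:
Bags: B1 = {1, 5}  B2 = {1, 3}  B3 = {1, 2}  B4 = {1, 6}  B5 = {1, 4}  B6 = {0, 1}
Tree: B1–B2, B1–B3, B3–B4, B4–B5, B3–B6
The largest bag has 2 vertices, giving width 1; this decomposition certifies tw(G) ≤ 1. Any graph with an edge has treewidth ≥ 1, and G has the edge 1–5. Combining the bounds, tw(G) = 1.

1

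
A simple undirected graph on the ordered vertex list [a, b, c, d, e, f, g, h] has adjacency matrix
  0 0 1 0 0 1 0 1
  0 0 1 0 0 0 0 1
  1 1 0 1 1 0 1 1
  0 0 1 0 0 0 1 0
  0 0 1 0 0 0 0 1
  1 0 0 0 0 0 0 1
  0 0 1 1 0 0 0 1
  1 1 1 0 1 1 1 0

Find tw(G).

A width-2 tree decomposition is:
Bags: B1 = {c, g, h}  B2 = {a, c, h}  B3 = {b, c, h}  B4 = {a, f, h}  B5 = {c, e, h}  B6 = {c, d, g}
Tree: B1–B2, B2–B3, B2–B4, B3–B5, B1–B6
Every bag has size at most 3, so the width is 3 − 1 = 2 and tw(G) ≤ 2. For the lower bound, the 3 vertices {c, d, g} are pairwise adjacent, and any tree decomposition puts a clique entirely inside one bag — forcing width ≥ 2. Combining the bounds, tw(G) = 2.

2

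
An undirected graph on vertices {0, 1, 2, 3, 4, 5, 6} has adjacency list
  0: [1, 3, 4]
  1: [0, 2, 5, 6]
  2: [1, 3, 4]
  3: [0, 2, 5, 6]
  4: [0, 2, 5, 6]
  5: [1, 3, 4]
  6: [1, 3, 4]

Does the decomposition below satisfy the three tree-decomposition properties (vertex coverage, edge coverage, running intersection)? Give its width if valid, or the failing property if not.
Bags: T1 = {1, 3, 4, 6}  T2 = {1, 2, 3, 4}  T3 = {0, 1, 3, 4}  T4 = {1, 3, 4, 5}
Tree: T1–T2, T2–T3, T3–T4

Every vertex of G appears in some bag (union = {0, 1, 2, 3, 4, 5, 6}); every edge is covered by a bag; and for each vertex v the set of bags containing v is connected in the bag tree. The decomposition is therefore valid. The largest bag has 4 vertices, so the width is 3.

Yes; width 3.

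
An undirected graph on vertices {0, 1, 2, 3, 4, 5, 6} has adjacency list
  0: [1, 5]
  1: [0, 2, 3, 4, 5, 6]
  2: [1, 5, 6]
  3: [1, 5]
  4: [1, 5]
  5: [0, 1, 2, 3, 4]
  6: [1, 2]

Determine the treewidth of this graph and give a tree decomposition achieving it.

Treewidth 2.
Bags: B1 = {1, 2, 5}  B2 = {0, 1, 5}  B3 = {1, 4, 5}  B4 = {1, 3, 5}  B5 = {1, 2, 6}
Tree: B1–B2, B1–B3, B2–B4, B1–B5

Every bag has size at most 3, so the width is 3 − 1 = 2 and tw(G) ≤ 2. Conversely, {0, 1, 5} is a clique of size 3, and the vertices of any clique must share a bag in every tree decomposition; so some bag has ≥ 3 vertices and tw(G) ≥ 2. Combining the bounds, tw(G) = 2.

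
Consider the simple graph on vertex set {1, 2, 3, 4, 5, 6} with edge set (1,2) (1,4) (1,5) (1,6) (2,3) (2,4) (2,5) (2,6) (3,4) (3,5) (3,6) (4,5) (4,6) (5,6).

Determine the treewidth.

A width-4 tree decomposition is:
Bags: B1 = {2, 3, 4, 5, 6}  B2 = {1, 2, 4, 5, 6}
Tree: B1–B2
The largest bag has 5 vertices, giving width 4; this decomposition certifies tw(G) ≤ 4. On the other hand G contains the 5-clique {1, 2, 4, 5, 6}. A clique must lie in a single bag of any decomposition, so no decomposition can have width below 4. The upper and lower bounds meet at 4, so that is the treewidth.

4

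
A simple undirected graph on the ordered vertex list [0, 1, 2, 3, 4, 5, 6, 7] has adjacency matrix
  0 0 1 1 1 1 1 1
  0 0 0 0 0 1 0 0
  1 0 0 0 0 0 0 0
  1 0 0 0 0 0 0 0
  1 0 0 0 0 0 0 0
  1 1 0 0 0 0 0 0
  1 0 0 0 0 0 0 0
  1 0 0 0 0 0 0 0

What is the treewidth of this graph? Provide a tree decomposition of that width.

The largest bag has 2 vertices, giving width 1; this decomposition certifies tw(G) ≤ 1. G has an edge, so its treewidth is at least 1. The upper and lower bounds meet at 1, so that is the treewidth.

Treewidth 1.
One such decomposition:
Bags: B1 = {0, 7}  B2 = {0, 6}  B3 = {0, 3}  B4 = {0, 4}  B5 = {0, 5}  B6 = {0, 2}  B7 = {1, 5}
Tree: B1–B2, B2–B3, B1–B4, B3–B5, B4–B6, B5–B7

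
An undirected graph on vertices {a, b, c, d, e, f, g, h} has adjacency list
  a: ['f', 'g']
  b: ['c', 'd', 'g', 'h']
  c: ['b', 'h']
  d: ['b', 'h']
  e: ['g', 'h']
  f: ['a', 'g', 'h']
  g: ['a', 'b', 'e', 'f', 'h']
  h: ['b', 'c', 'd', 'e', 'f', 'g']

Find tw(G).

A width-2 tree decomposition is:
Bags: B1 = {a, f, g}  B2 = {f, g, h}  B3 = {e, g, h}  B4 = {b, g, h}  B5 = {b, d, h}  B6 = {b, c, h}
Tree: B1–B2, B2–B3, B2–B4, B4–B5, B5–B6
Each bag holds 3 vertices, so the decomposition has width 2, which upper-bounds the treewidth. For the lower bound, the 3 vertices {b, d, h} are pairwise adjacent, and any tree decomposition puts a clique entirely inside one bag — forcing width ≥ 2. Therefore the treewidth is 2.

2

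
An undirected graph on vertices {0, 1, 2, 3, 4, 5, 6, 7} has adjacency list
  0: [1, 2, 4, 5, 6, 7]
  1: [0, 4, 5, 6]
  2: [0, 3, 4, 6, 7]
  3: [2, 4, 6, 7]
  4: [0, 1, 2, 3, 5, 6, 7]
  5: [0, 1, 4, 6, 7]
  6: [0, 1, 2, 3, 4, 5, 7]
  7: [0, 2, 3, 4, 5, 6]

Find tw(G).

4

A width-4 tree decomposition is:
Bags: B1 = {0, 4, 5, 6, 7}  B2 = {0, 1, 4, 5, 6}  B3 = {0, 2, 4, 6, 7}  B4 = {2, 3, 4, 6, 7}
Tree: B1–B2, B1–B3, B3–B4
The largest bag has 5 vertices, giving width 4; this decomposition certifies tw(G) ≤ 4. On the other hand G contains the 5-clique {0, 2, 4, 6, 7}. A clique must lie in a single bag of any decomposition, so no decomposition can have width below 4. Combining the bounds, tw(G) = 4.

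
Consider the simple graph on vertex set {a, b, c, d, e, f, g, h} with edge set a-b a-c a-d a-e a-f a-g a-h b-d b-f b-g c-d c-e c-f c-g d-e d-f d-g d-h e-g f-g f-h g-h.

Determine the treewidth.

A width-4 tree decomposition is:
Bags: B1 = {a, c, d, f, g}  B2 = {a, b, d, f, g}  B3 = {a, c, d, e, g}  B4 = {a, d, f, g, h}
Tree: B1–B2, B1–B3, B1–B4
Each bag holds 5 vertices, so the decomposition has width 4, which upper-bounds the treewidth. On the other hand G contains the 5-clique {a, c, d, e, g}. A clique must lie in a single bag of any decomposition, so no decomposition can have width below 4. The upper and lower bounds meet at 4, so that is the treewidth.

4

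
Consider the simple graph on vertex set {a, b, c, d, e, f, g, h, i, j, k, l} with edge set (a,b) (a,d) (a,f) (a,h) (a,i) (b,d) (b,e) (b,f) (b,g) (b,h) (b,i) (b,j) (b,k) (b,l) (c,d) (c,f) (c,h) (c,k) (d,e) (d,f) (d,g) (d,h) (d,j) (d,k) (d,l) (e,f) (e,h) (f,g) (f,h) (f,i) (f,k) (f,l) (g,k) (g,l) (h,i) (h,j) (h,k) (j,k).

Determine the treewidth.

A width-4 tree decomposition is:
Bags: B1 = {b, d, f, h, k}  B2 = {b, d, h, j, k}  B3 = {a, b, d, f, h}  B4 = {b, d, e, f, h}  B5 = {b, d, f, g, k}  B6 = {a, b, f, h, i}  B7 = {c, d, f, h, k}  B8 = {b, d, f, g, l}
Tree: B1–B2, B1–B3, B3–B4, B1–B5, B3–B6, B1–B7, B5–B8
Every bag has size at most 5, so the width is 5 − 1 = 4 and tw(G) ≤ 4. Conversely, {b, d, h, j, k} is a clique of size 5, and the vertices of any clique must share a bag in every tree decomposition; so some bag has ≥ 5 vertices and tw(G) ≥ 4. Hence tw(G) = 4 exactly.

4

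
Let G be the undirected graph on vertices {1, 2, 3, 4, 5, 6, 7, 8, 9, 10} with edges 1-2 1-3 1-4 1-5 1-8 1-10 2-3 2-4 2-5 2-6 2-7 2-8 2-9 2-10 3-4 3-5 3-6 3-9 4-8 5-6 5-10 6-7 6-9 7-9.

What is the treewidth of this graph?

3

A width-3 tree decomposition is:
Bags: B1 = {2, 3, 5, 6}  B2 = {1, 2, 3, 5}  B3 = {2, 3, 6, 9}  B4 = {2, 6, 7, 9}  B5 = {1, 2, 5, 10}  B6 = {1, 2, 3, 4}  B7 = {1, 2, 4, 8}
Tree: B1–B2, B1–B3, B3–B4, B2–B5, B2–B6, B6–B7
Each bag holds 4 vertices, so the decomposition has width 3, which upper-bounds the treewidth. For the lower bound, the 4 vertices {1, 2, 4, 8} are pairwise adjacent, and any tree decomposition puts a clique entirely inside one bag — forcing width ≥ 3. The upper and lower bounds meet at 3, so that is the treewidth.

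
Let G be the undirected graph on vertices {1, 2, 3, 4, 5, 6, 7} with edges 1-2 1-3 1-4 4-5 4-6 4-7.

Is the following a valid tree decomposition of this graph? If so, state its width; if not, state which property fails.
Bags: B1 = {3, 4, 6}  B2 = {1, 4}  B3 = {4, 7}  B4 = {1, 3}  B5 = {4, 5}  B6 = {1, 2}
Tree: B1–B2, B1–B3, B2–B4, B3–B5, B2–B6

A tree decomposition must satisfy three properties: every vertex lies in some bag; for every edge, both endpoints lie together in some bag; and for every vertex, the bags containing it form a connected subtree. Here bags containing vertex 3 are not connected in the tree, so the decomposition is invalid.

No — bags containing vertex 3 are not connected in the tree.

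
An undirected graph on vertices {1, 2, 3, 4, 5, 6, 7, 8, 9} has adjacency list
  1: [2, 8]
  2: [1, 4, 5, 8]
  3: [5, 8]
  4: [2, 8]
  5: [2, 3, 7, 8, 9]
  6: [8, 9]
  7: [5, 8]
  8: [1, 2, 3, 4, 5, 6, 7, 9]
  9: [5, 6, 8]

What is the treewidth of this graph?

A width-2 tree decomposition is:
Bags: B1 = {2, 5, 8}  B2 = {2, 4, 8}  B3 = {5, 8, 9}  B4 = {5, 7, 8}  B5 = {3, 5, 8}  B6 = {1, 2, 8}  B7 = {6, 8, 9}
Tree: B1–B2, B1–B3, B1–B4, B4–B5, B2–B6, B3–B7
Each bag holds 3 vertices, so the decomposition has width 2, which upper-bounds the treewidth. For the lower bound, the 3 vertices {1, 2, 8} are pairwise adjacent, and any tree decomposition puts a clique entirely inside one bag — forcing width ≥ 2. Hence tw(G) = 2 exactly.

2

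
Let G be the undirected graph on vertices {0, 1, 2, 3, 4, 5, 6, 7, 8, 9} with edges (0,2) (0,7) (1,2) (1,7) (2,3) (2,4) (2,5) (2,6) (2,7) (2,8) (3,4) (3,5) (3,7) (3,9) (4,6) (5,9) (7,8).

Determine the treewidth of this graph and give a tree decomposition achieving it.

Treewidth 2.
One optimal decomposition is:
Bags: B1 = {2, 3, 7}  B2 = {2, 7, 8}  B3 = {2, 3, 4}  B4 = {2, 4, 6}  B5 = {0, 2, 7}  B6 = {2, 3, 5}  B7 = {3, 5, 9}  B8 = {1, 2, 7}
Tree: B1–B2, B1–B3, B3–B4, B1–B5, B1–B6, B6–B7, B1–B8

Every bag has size at most 3, so the width is 3 − 1 = 2 and tw(G) ≤ 2. For the lower bound, the 3 vertices {3, 5, 9} are pairwise adjacent, and any tree decomposition puts a clique entirely inside one bag — forcing width ≥ 2. The upper and lower bounds meet at 2, so that is the treewidth.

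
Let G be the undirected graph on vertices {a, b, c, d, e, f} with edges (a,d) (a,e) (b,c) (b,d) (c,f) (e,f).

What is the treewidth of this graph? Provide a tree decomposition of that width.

Each bag holds 3 vertices, so the decomposition has width 2, which upper-bounds the treewidth. For the lower bound, G contains the cycle d–b–c–f–e–a–d, so G is not a forest; only forests have treewidth ≤ 1, hence tw(G) ≥ 2. Combining the bounds, tw(G) = 2.

Treewidth 2.
Bags: B1 = {b, c, d}  B2 = {c, d, f}  B3 = {d, e, f}  B4 = {a, d, e}
Tree: B1–B2, B2–B3, B3–B4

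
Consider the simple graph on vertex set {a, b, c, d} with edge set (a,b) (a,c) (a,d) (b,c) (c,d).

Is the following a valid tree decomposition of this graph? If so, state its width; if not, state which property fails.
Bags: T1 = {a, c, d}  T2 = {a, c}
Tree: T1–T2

A tree decomposition must satisfy three properties: every vertex lies in some bag; for every edge, both endpoints lie together in some bag; and for every vertex, the bags containing it form a connected subtree. Here vertex b appears in no bag, so the decomposition is invalid.

No — vertex b appears in no bag.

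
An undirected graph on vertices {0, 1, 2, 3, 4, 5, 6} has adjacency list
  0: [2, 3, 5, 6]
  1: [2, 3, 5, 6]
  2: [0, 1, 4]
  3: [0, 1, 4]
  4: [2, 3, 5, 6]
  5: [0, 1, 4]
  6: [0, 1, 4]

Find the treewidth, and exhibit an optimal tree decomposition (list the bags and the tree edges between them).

Each bag holds 4 vertices, so the decomposition has width 3, which upper-bounds the treewidth. For the lower bound: the 4 vertex sets {4,5}, {0,6}, {1}, {2} are disjoint, each induces a connected subgraph, and every pair is joined by at least one edge of G. Contracting each set to a single vertex therefore yields K_{4} as a minor, and since treewidth is minor-monotone, tw(G) ≥ tw(K_{4}) = 3. The upper and lower bounds meet at 3, so that is the treewidth.

Treewidth 3.
One optimal decomposition is:
Bags: B1 = {0, 1, 4, 5}  B2 = {0, 1, 4, 6}  B3 = {0, 1, 2, 4}  B4 = {0, 1, 3, 4}
Tree: B1–B2, B2–B3, B3–B4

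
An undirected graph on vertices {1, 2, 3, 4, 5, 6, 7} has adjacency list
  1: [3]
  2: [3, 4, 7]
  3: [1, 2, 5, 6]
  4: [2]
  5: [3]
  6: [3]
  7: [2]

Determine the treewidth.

1

A width-1 tree decomposition is:
Bags: B1 = {2, 3}  B2 = {2, 7}  B3 = {1, 3}  B4 = {2, 4}  B5 = {3, 5}  B6 = {3, 6}
Tree: B1–B2, B1–B3, B1–B4, B1–B5, B5–B6
The largest bag has 2 vertices, giving width 1; this decomposition certifies tw(G) ≤ 1. G has an edge, so its treewidth is at least 1. Combining the bounds, tw(G) = 1.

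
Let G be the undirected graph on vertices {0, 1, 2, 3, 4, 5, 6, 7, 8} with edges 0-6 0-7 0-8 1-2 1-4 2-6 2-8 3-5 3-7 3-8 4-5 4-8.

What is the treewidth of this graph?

A width-3 tree decomposition is:
Bags: B1 = {1, 3, 4, 5}  B2 = {1, 3, 4, 8}  B3 = {1, 2, 3, 8}  B4 = {2, 3, 7, 8}  B5 = {0, 2, 7, 8}  B6 = {0, 2, 6, 7}
Tree: B1–B2, B2–B3, B3–B4, B4–B5, B5–B6
Each bag holds 4 vertices, so the decomposition has width 3, which upper-bounds the treewidth. For the lower bound: the 4 vertex sets {1,4,5}, {3}, {8}, {0,2,6,7} are disjoint, each induces a connected subgraph, and every pair is joined by at least one edge of G. Contracting each set to a single vertex therefore yields K_{4} as a minor, and since treewidth is minor-monotone, tw(G) ≥ tw(K_{4}) = 3. Hence tw(G) = 3 exactly.

3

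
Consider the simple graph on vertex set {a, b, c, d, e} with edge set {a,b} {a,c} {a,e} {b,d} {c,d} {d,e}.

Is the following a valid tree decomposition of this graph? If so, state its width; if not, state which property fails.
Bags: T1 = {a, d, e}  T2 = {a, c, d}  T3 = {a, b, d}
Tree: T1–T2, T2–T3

Checking the three conditions: (i) the bags cover all of {a, b, c, d, e}; (ii) for each edge, some bag contains both endpoints; (iii) the bags containing any fixed vertex form a subtree. All hold, so the decomposition is valid with width 3 − 1 = 2.

Yes; width 2.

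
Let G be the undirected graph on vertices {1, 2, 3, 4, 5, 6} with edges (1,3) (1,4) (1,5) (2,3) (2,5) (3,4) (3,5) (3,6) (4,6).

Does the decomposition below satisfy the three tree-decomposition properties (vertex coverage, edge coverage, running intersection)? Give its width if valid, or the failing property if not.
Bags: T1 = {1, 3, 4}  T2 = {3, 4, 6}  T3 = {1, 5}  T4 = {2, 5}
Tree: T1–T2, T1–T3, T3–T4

No — edge (3,5) lies in no bag.

A tree decomposition must satisfy three properties: every vertex lies in some bag; for every edge, both endpoints lie together in some bag; and for every vertex, the bags containing it form a connected subtree. Here edge (3,5) lies in no bag, so the decomposition is invalid.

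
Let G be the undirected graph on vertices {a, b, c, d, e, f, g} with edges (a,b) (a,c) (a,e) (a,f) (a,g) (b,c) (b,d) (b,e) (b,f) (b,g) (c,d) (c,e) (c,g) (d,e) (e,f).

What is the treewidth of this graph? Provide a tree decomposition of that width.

The largest bag has 4 vertices, giving width 3; this decomposition certifies tw(G) ≤ 3. On the other hand G contains the 4-clique {a, b, c, g}. A clique must lie in a single bag of any decomposition, so no decomposition can have width below 3. Therefore the treewidth is 3.

Treewidth 3.
One optimal decomposition is:
Bags: B1 = {a, b, e, f}  B2 = {a, b, c, e}  B3 = {a, b, c, g}  B4 = {b, c, d, e}
Tree: B1–B2, B2–B3, B2–B4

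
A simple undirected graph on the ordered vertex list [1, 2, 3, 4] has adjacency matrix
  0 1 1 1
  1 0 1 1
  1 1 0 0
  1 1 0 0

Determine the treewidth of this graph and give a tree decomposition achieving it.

Every bag has size at most 3, so the width is 3 − 1 = 2 and tw(G) ≤ 2. On the other hand G contains the 3-clique {1, 2, 3}. A clique must lie in a single bag of any decomposition, so no decomposition can have width below 2. Combining the bounds, tw(G) = 2.

Treewidth 2.
Bags: B1 = {1, 2, 3}  B2 = {1, 2, 4}
Tree: B1–B2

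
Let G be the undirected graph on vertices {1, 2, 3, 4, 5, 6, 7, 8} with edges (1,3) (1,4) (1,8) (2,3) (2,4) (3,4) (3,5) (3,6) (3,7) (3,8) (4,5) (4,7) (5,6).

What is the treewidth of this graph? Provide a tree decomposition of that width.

Treewidth 2.
One optimal decomposition is:
Bags: B1 = {1, 3, 4}  B2 = {2, 3, 4}  B3 = {3, 4, 5}  B4 = {3, 5, 6}  B5 = {1, 3, 8}  B6 = {3, 4, 7}
Tree: B1–B2, B2–B3, B3–B4, B1–B5, B2–B6

Every bag has size at most 3, so the width is 3 − 1 = 2 and tw(G) ≤ 2. For the lower bound, the 3 vertices {1, 3, 8} are pairwise adjacent, and any tree decomposition puts a clique entirely inside one bag — forcing width ≥ 2. Hence tw(G) = 2 exactly.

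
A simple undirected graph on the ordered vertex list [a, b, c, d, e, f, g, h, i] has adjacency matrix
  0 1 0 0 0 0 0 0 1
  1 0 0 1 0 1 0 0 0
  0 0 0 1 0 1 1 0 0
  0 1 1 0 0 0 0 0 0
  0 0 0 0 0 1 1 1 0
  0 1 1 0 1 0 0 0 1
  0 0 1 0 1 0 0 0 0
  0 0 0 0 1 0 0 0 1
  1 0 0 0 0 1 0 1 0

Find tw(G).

3

A width-3 tree decomposition is:
Bags: B1 = {c, d, e, g}  B2 = {c, d, e, f}  B3 = {b, d, e, f}  B4 = {b, e, f, h}  B5 = {b, f, h, i}  B6 = {a, b, h, i}
Tree: B1–B2, B2–B3, B3–B4, B4–B5, B5–B6
Every bag has size at most 4, so the width is 4 − 1 = 3 and tw(G) ≤ 3. For the lower bound: the 4 vertex sets {c,d,g}, {e}, {f}, {a,b,h,i} are disjoint, each induces a connected subgraph, and every pair is joined by at least one edge of G. Contracting each set to a single vertex therefore yields K_{4} as a minor, and since treewidth is minor-monotone, tw(G) ≥ tw(K_{4}) = 3. Hence tw(G) = 3 exactly.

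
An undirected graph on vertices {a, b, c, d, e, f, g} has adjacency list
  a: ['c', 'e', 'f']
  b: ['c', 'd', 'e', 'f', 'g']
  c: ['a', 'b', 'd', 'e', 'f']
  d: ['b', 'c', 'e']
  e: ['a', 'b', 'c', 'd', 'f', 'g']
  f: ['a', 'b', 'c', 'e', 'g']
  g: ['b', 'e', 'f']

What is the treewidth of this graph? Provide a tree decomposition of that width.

Treewidth 3.
One such decomposition:
Bags: B1 = {b, c, e, f}  B2 = {b, e, f, g}  B3 = {b, c, d, e}  B4 = {a, c, e, f}
Tree: B1–B2, B1–B3, B1–B4

Every bag has size at most 4, so the width is 4 − 1 = 3 and tw(G) ≤ 3. Conversely, {b, c, d, e} is a clique of size 4, and the vertices of any clique must share a bag in every tree decomposition; so some bag has ≥ 4 vertices and tw(G) ≥ 3. Therefore the treewidth is 3.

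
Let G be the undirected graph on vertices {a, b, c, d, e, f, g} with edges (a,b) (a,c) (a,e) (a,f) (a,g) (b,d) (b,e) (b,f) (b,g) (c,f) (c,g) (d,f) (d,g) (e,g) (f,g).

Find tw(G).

A width-3 tree decomposition is:
Bags: B1 = {a, b, e, g}  B2 = {a, b, f, g}  B3 = {a, c, f, g}  B4 = {b, d, f, g}
Tree: B1–B2, B2–B3, B2–B4
Every bag has size at most 4, so the width is 4 − 1 = 3 and tw(G) ≤ 3. On the other hand G contains the 4-clique {a, b, e, g}. A clique must lie in a single bag of any decomposition, so no decomposition can have width below 3. Therefore the treewidth is 3.

3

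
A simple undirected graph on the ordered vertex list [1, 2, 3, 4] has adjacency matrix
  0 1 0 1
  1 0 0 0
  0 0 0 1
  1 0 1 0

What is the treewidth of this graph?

A width-1 tree decomposition is:
Bags: B1 = {3, 4}  B2 = {1, 4}  B3 = {1, 2}
Tree: B1–B2, B2–B3
Every bag has size at most 2, so the width is 2 − 1 = 1 and tw(G) ≤ 1. Since G has at least one edge (e.g. 3–4), it is not an edgeless graph, so tw(G) ≥ 1. The upper and lower bounds meet at 1, so that is the treewidth.

1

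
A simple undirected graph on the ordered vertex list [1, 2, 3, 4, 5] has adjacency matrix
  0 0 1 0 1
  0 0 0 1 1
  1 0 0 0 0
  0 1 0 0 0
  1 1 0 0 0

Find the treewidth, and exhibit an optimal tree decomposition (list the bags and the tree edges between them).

Treewidth 1.
Bags: B1 = {2, 4}  B2 = {2, 5}  B3 = {1, 5}  B4 = {1, 3}
Tree: B1–B2, B2–B3, B3–B4

Each bag holds 2 vertices, so the decomposition has width 1, which upper-bounds the treewidth. G has an edge, so its treewidth is at least 1. The upper and lower bounds meet at 1, so that is the treewidth.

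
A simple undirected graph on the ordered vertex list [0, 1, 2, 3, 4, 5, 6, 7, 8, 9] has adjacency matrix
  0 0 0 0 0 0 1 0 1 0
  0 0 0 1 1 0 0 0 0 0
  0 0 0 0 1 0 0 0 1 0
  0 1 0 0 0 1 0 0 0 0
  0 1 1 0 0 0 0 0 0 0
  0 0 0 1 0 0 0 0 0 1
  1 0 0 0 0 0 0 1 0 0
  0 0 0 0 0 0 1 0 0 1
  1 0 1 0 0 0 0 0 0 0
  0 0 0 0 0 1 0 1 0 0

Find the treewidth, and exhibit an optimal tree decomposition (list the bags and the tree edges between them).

Each bag holds 3 vertices, so the decomposition has width 2, which upper-bounds the treewidth. Since 3–1–4–2–8–0–6–7–9–5–3 is a cycle in G, G is not acyclic. Forests are exactly the graphs of treewidth ≤ 1, so tw(G) ≥ 2. Therefore the treewidth is 2.

Treewidth 2.
One optimal decomposition is:
Bags: B1 = {1, 3, 4}  B2 = {2, 3, 4}  B3 = {2, 3, 8}  B4 = {0, 3, 8}  B5 = {0, 3, 6}  B6 = {3, 6, 7}  B7 = {3, 7, 9}  B8 = {3, 5, 9}
Tree: B1–B2, B2–B3, B3–B4, B4–B5, B5–B6, B6–B7, B7–B8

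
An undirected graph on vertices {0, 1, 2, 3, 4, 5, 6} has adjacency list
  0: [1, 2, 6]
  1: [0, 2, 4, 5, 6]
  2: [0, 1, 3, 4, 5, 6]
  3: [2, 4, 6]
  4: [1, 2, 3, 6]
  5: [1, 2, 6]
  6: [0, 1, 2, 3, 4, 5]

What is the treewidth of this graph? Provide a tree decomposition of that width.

The largest bag has 4 vertices, giving width 3; this decomposition certifies tw(G) ≤ 3. On the other hand G contains the 4-clique {0, 1, 2, 6}. A clique must lie in a single bag of any decomposition, so no decomposition can have width below 3. Hence tw(G) = 3 exactly.

Treewidth 3.
One such decomposition:
Bags: B1 = {1, 2, 5, 6}  B2 = {1, 2, 4, 6}  B3 = {2, 3, 4, 6}  B4 = {0, 1, 2, 6}
Tree: B1–B2, B2–B3, B2–B4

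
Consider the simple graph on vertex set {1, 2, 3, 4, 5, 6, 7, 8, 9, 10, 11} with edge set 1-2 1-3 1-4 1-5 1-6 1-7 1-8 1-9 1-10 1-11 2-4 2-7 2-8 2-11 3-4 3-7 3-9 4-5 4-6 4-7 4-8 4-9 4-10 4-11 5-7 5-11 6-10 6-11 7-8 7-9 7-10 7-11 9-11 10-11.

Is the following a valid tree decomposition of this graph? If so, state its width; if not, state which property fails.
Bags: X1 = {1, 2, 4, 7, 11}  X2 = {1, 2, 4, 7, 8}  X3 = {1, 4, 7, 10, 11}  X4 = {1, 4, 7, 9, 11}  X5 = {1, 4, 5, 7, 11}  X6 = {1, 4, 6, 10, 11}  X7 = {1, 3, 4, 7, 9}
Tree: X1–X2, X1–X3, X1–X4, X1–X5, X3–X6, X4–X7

Yes; width 4.

Every vertex of G appears in some bag (union = {1, 2, 3, 4, 5, 6, 7, 8, 9, 10, 11}); every edge is covered by a bag; and for each vertex v the set of bags containing v is connected in the bag tree. The decomposition is therefore valid. The largest bag has 5 vertices, so the width is 4.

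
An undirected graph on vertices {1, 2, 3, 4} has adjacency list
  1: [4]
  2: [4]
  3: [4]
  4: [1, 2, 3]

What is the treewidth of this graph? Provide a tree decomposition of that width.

Treewidth 1.
Bags: B1 = {3, 4}  B2 = {2, 4}  B3 = {1, 4}
Tree: B1–B2, B1–B3

Every bag has size at most 2, so the width is 2 − 1 = 1 and tw(G) ≤ 1. G has an edge, so its treewidth is at least 1. Combining the bounds, tw(G) = 1.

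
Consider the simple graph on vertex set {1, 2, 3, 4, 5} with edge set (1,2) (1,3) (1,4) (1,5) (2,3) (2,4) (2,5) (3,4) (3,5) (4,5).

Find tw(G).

A width-4 tree decomposition is:
Bags: B1 = {1, 2, 3, 4, 5}
Tree: (single bag)
A single bag containing all 5 vertices is trivially a valid decomposition of width 4. Conversely, {1, 2, 3, 4, 5} is a clique of size 5, and the vertices of any clique must share a bag in every tree decomposition; so some bag has ≥ 5 vertices and tw(G) ≥ 4. Therefore the treewidth is 4.

4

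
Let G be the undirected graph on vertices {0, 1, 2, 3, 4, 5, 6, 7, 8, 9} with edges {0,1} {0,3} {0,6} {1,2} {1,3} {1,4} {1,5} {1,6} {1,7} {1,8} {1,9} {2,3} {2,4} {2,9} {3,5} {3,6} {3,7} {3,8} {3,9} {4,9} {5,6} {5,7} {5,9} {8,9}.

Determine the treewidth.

3

A width-3 tree decomposition is:
Bags: B1 = {1, 2, 3, 9}  B2 = {1, 3, 5, 9}  B3 = {1, 3, 8, 9}  B4 = {1, 3, 5, 6}  B5 = {1, 3, 5, 7}  B6 = {1, 2, 4, 9}  B7 = {0, 1, 3, 6}
Tree: B1–B2, B1–B3, B2–B4, B2–B5, B1–B6, B4–B7
Each bag holds 4 vertices, so the decomposition has width 3, which upper-bounds the treewidth. For the lower bound, the 4 vertices {0, 1, 3, 6} are pairwise adjacent, and any tree decomposition puts a clique entirely inside one bag — forcing width ≥ 3. The upper and lower bounds meet at 3, so that is the treewidth.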